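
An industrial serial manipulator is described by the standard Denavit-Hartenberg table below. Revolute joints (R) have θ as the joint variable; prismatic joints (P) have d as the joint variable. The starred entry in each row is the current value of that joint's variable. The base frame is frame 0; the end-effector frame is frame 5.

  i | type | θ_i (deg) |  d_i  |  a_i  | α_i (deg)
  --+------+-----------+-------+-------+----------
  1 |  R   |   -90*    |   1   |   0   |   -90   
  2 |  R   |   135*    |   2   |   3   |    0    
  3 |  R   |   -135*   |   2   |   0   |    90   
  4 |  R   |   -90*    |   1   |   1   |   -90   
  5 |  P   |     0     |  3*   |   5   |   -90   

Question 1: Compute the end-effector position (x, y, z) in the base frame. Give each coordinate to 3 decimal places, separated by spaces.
after link 1: o_1 = (0.0000, 0.0000, 1.0000)
after link 2: o_2 = (2.0000, 2.1213, -1.1213)
after link 3: o_3 = (4.0000, 2.1213, -1.1213)
after link 4: o_4 = (3.0000, 2.1213, -0.1213)
after link 5: o_5 = (-2.0000, -0.8787, -0.1213)

-2.000 -0.879 -0.121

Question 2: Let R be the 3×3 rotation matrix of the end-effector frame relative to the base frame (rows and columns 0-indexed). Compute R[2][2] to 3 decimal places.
-1.000

End-effector z-axis (col 2 of R) = (0.0000,-0.0000,-1.0000)
R[2][2] = -1.0000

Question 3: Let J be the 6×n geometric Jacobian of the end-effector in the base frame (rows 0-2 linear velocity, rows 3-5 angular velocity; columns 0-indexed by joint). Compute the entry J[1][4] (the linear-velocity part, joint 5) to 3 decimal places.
-1.000

prismatic axis z_4 = (0.0000,-1.0000,0.0000)
J_v[:, 4] = z_4; J_ω[:, 4] = (0,0,0)
entry J[1][4] = -1.0000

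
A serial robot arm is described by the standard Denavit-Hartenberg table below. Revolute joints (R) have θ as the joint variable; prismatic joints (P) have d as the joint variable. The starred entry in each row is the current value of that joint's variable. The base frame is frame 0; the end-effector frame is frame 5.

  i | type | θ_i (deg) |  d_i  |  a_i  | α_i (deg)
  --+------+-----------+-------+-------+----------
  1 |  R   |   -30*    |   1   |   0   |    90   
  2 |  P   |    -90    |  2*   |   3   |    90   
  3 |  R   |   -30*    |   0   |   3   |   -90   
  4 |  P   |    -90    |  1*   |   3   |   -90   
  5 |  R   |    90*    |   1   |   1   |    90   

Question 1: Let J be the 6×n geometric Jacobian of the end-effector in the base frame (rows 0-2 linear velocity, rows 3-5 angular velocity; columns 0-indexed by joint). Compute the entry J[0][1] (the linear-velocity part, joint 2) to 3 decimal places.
prismatic axis z_1 = (-0.5000,-0.8660,0.0000)
J_v[:, 1] = z_1; J_ω[:, 1] = (0,0,0)
entry J[0][1] = -0.5000

-0.500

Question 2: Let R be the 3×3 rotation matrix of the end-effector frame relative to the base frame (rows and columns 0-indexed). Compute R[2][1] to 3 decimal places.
End-effector y-axis (col 1 of R) = (0.2500,0.4330,-0.8660)
R[2][1] = -0.8660

-0.866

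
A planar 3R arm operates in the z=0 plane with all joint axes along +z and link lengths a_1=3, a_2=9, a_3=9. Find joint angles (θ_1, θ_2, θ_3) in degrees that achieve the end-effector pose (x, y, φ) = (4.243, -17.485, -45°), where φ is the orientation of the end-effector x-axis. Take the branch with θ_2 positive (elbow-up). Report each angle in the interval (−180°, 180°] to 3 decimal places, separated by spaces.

-135.008 45.012 44.996

wrist centre = target − a_3·(cos φ, sin φ) = (-2.1210, -11.1210)
cos θ_2 = (128.1760−3²−9²)/(2·3·9) = 0.7070; θ_2 = 45.0117° (elbow-up)
β = atan2(-11.1210,-2.1210) = -100.7976°; ψ = atan2(6.3653,9.3627) = 34.2100°
θ_1 = β − ψ = -135.0076°
θ_3 = φ − θ_1 − θ_2 = 44.9959° (wrapped to (-180°,180°])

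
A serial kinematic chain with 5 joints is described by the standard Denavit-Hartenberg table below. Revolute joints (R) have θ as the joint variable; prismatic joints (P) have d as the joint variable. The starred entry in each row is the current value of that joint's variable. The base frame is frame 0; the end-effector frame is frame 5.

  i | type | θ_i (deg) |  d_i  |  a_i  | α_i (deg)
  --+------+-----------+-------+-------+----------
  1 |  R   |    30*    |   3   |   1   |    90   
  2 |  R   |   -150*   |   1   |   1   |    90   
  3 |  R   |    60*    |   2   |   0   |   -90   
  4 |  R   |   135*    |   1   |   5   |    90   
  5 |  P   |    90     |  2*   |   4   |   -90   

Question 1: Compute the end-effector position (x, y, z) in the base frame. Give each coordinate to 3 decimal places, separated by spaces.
6.268 1.699 2.641

after link 1: o_1 = (0.8660, 0.5000, 3.0000)
after link 2: o_2 = (0.6160, -0.7990, 2.5000)
after link 3: o_3 = (-0.2500, -1.2990, 4.2321)
after link 4: o_4 = (1.9753, 2.9439, 2.4871)
after link 5: o_5 = (6.2678, 1.6986, 2.6408)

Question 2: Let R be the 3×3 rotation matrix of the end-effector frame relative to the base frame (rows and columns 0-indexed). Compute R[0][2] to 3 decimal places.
End-effector z-axis (col 2 of R) = (-0.2652,-0.8602,0.4356)
R[0][2] = -0.2652

-0.265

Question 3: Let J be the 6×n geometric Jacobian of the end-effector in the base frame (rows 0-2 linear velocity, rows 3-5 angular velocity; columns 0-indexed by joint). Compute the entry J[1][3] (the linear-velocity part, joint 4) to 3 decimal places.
axis z_3 = (0.8995,-0.0580,0.4330); lever o_n−o_3 = (6.5178,2.9976,-1.5912)
cross product → J_v[:, 3] = (-1.2057,4.2536,3.0746)
J_ω[:, 3] = z_3
entry J[1][3] = 4.2536

4.254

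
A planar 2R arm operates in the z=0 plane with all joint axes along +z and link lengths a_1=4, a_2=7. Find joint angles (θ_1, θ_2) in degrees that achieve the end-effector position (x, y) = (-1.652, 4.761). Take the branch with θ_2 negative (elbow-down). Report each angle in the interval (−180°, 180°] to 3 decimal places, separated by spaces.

cos θ_2 = (25.3962−4²−7²)/(2·4·7) = -0.7072; θ_2 = -135.0084° (elbow-down)
β = atan2(4.7610,-1.6520) = 109.1361°; ψ = atan2(-4.9490,-0.9505) = -100.8714°
θ_1 = β − ψ = 210.0075°

-149.993 -135.008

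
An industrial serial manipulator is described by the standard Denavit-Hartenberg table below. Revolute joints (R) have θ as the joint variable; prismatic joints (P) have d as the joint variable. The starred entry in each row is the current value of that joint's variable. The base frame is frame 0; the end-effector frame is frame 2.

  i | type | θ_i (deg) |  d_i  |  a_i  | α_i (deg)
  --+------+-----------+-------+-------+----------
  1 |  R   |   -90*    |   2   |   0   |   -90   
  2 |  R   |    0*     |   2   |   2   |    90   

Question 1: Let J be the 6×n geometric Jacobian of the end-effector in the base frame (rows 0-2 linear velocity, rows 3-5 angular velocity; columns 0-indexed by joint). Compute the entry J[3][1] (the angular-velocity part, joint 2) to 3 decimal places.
axis z_1 = (1.0000,0.0000,0.0000); lever o_n−o_1 = (2.0000,-2.0000,0.0000)
cross product → J_v[:, 1] = (0.0000,0.0000,-2.0000)
J_ω[:, 1] = z_1
entry J[3][1] = 1.0000

1.000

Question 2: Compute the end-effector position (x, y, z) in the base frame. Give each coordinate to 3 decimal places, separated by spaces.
after link 1: o_1 = (0.0000, 0.0000, 2.0000)
after link 2: o_2 = (2.0000, -2.0000, 2.0000)

2.000 -2.000 2.000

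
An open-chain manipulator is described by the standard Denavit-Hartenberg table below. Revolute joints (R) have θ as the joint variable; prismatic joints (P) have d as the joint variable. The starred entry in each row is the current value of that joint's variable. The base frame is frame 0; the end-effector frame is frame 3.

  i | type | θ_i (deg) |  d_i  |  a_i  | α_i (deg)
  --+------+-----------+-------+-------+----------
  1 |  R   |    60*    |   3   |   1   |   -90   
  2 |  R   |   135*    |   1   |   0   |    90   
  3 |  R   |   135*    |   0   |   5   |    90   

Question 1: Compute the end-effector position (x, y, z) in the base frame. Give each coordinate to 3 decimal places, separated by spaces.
after link 1: o_1 = (0.5000, 0.8660, 3.0000)
after link 2: o_2 = (-0.3660, 1.3660, 3.0000)
after link 3: o_3 = (-2.1779, 5.2989, 5.5000)

-2.178 5.299 5.500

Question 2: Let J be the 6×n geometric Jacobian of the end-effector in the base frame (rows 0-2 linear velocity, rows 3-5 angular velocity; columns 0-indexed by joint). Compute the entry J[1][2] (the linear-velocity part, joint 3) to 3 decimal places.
axis z_2 = (0.3536,0.6124,-0.7071); lever o_n−o_2 = (-1.8119,3.9328,2.5000)
cross product → J_v[:, 2] = (4.3119,0.3973,2.5000)
J_ω[:, 2] = z_2
entry J[1][2] = 0.3973

0.397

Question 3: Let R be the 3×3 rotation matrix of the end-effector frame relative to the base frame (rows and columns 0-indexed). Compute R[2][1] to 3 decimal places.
-0.707

End-effector y-axis (col 1 of R) = (0.3536,0.6124,-0.7071)
R[2][1] = -0.7071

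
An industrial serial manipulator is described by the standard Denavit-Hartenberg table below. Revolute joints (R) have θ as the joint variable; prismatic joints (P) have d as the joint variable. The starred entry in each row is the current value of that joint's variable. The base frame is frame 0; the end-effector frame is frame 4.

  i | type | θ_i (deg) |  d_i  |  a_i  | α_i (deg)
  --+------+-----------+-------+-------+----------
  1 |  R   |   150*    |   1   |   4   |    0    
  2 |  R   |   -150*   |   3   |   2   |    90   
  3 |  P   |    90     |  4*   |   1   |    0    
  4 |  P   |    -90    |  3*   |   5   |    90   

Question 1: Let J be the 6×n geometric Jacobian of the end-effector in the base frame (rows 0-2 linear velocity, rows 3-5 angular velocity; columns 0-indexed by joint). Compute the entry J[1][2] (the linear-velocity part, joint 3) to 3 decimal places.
prismatic axis z_2 = (0.0000,-1.0000,0.0000)
J_v[:, 2] = z_2; J_ω[:, 2] = (0,0,0)
entry J[1][2] = -1.0000

-1.000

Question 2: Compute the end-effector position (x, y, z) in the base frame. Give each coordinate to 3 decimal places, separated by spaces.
after link 1: o_1 = (-3.4641, 2.0000, 1.0000)
after link 2: o_2 = (-1.4641, 2.0000, 4.0000)
after link 3: o_3 = (-1.4641, -2.0000, 5.0000)
after link 4: o_4 = (3.5359, -5.0000, 5.0000)

3.536 -5.000 5.000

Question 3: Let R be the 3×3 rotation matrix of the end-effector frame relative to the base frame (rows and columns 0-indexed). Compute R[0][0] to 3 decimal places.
End-effector x-axis (col 0 of R) = (1.0000,0.0000,0.0000)
R[0][0] = 1.0000

1.000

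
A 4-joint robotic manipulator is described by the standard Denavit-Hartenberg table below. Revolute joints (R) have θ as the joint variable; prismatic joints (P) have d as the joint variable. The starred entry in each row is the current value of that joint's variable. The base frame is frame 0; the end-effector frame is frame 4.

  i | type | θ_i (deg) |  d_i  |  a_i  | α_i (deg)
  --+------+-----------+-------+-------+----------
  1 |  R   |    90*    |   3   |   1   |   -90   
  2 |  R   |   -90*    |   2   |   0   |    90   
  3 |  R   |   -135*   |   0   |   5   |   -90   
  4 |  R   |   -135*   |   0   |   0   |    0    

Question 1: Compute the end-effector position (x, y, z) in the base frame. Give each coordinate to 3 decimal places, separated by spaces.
after link 1: o_1 = (0.0000, 1.0000, 3.0000)
after link 2: o_2 = (-2.0000, 1.0000, 3.0000)
after link 3: o_3 = (1.5355, 1.0000, -0.5355)
after link 4: o_4 = (1.5355, 1.0000, -0.5355)

1.536 1.000 -0.536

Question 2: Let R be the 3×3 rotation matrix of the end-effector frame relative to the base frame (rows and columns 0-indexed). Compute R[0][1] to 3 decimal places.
End-effector y-axis (col 1 of R) = (0.5000,-0.7071,-0.5000)
R[0][1] = 0.5000

0.500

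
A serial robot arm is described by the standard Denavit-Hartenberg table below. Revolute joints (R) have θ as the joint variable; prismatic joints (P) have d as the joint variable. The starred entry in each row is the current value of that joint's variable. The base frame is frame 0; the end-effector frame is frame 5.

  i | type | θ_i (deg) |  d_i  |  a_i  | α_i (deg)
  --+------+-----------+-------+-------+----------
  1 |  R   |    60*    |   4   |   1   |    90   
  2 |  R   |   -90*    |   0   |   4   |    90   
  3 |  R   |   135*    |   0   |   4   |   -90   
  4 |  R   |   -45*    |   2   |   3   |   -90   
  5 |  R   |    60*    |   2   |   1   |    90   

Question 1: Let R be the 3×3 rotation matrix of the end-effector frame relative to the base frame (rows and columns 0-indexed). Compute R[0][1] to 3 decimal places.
0.787

End-effector y-axis (col 1 of R) = (0.7866,0.3624,0.5000)
R[0][1] = 0.7866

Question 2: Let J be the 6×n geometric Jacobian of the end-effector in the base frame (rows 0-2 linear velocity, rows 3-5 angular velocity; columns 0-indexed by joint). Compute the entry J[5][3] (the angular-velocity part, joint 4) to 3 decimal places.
axis z_3 = (-0.6124,0.3536,0.7071); lever o_n−o_3 = (1.1568,-1.8926,3.5518)
cross product → J_v[:, 3] = (2.5941,2.9930,0.7500)
J_ω[:, 3] = z_3
entry J[5][3] = 0.7071

0.707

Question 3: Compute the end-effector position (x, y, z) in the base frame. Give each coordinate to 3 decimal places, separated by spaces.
after link 1: o_1 = (0.5000, 0.8660, 4.0000)
after link 2: o_2 = (0.5000, 0.8660, 0.0000)
after link 3: o_3 = (2.9495, -0.5482, 2.8284)
after link 4: o_4 = (1.9631, -2.4282, 5.7426)
after link 5: o_5 = (4.1063, -2.4408, 6.3803)

4.106 -2.441 6.380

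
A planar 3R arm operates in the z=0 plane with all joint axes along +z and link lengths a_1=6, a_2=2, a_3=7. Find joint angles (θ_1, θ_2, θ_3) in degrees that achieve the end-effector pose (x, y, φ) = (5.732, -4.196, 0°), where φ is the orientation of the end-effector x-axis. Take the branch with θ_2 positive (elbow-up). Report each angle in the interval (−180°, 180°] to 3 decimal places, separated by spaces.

wrist centre = target − a_3·(cos φ, sin φ) = (-1.2680, -4.1960)
cos θ_2 = (19.2142−6²−2²)/(2·6·2) = -0.8661; θ_2 = 150.0055° (elbow-up)
β = atan2(-4.1960,-1.2680) = -106.8144°; ψ = atan2(0.9998,4.2679) = 13.1850°
θ_1 = β − ψ = -119.9994°
θ_3 = φ − θ_1 − θ_2 = -30.0061° (wrapped to (-180°,180°])

-119.999 150.005 -30.006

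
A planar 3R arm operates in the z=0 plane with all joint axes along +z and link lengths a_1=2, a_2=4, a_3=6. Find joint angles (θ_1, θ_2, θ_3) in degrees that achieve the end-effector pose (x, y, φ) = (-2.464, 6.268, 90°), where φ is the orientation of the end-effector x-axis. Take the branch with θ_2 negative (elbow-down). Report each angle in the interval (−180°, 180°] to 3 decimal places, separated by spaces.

-59.996 -150.003 -60.000

wrist centre = target − a_3·(cos φ, sin φ) = (-2.4640, 0.2680)
cos θ_2 = (6.1431−2²−4²)/(2·2·4) = -0.8661; θ_2 = -150.0034° (elbow-down)
β = atan2(0.2680,-2.4640) = 173.7926°; ψ = atan2(-1.9998,-1.4642) = -126.2110°
θ_1 = β − ψ = 300.0036°
θ_3 = φ − θ_1 − θ_2 = -60.0002° (wrapped to (-180°,180°])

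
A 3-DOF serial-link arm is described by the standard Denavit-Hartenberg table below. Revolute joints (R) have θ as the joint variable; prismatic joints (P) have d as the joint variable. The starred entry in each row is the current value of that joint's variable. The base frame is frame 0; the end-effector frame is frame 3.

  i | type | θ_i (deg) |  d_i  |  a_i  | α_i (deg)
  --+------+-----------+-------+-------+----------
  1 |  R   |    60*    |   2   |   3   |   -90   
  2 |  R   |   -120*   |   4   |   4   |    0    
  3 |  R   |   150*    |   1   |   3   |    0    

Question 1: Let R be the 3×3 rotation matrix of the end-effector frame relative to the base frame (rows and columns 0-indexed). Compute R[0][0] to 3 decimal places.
End-effector x-axis (col 0 of R) = (0.4330,0.7500,-0.5000)
R[0][0] = 0.4330

0.433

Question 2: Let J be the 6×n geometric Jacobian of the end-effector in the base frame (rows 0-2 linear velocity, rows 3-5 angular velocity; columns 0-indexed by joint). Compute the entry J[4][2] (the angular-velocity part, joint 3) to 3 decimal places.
0.500

axis z_2 = (-0.8660,0.5000,0.0000); lever o_n−o_2 = (0.4330,2.7500,-1.5000)
cross product → J_v[:, 2] = (-0.7500,-1.2990,-2.5981)
J_ω[:, 2] = z_2
entry J[4][2] = 0.5000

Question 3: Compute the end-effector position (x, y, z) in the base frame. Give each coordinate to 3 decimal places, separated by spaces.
-2.531 5.616 3.964

after link 1: o_1 = (1.5000, 2.5981, 2.0000)
after link 2: o_2 = (-2.9641, 2.8660, 5.4641)
after link 3: o_3 = (-2.5311, 5.6160, 3.9641)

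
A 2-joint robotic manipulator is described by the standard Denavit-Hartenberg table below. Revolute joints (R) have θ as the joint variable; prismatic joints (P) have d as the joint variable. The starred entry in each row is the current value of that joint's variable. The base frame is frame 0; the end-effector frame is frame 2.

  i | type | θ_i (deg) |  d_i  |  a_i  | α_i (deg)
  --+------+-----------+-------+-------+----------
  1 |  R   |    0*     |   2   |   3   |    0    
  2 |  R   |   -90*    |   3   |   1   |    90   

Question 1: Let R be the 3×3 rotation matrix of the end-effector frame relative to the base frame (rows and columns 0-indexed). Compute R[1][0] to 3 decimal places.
-1.000

End-effector x-axis (col 0 of R) = (0.0000,-1.0000,0.0000)
R[1][0] = -1.0000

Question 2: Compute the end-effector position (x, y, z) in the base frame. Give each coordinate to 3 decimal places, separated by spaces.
3.000 -1.000 5.000

after link 1: o_1 = (3.0000, 0.0000, 2.0000)
after link 2: o_2 = (3.0000, -1.0000, 5.0000)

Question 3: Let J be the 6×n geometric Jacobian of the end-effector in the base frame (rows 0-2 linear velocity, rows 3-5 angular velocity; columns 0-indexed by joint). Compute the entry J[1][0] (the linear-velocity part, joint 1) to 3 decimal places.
axis z_0 = ẑ; lever o_n−o_0 = (3.0000,-1.0000,5.0000)
cross product → J_v[:, 0] = (1.0000,3.0000,-0.0000)
J_ω[:, 0] = z_0
entry J[1][0] = 3.0000

3.000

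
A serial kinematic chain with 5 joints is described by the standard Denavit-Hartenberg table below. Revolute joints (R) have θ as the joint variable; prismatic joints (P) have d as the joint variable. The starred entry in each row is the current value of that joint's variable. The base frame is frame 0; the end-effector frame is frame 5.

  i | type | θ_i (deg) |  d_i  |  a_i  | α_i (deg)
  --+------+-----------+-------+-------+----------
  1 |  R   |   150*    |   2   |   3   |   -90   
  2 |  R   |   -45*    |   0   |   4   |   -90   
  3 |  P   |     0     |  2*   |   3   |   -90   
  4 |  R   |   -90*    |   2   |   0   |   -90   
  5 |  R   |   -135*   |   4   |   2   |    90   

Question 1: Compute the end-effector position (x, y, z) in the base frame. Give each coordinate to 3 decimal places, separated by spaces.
after link 1: o_1 = (-2.5981, 1.5000, 2.0000)
after link 2: o_2 = (-5.0476, 2.9142, 4.8284)
after link 3: o_3 = (-8.1094, 4.6820, 5.5355)
after link 4: o_4 = (-7.1094, 6.4140, 5.5355)
after link 5: o_5 = (-7.9858, 8.5530, 9.3640)

-7.986 8.553 9.364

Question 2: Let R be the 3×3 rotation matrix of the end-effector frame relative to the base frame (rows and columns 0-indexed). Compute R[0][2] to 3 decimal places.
0.079

End-effector z-axis (col 2 of R) = (0.0795,-0.8624,0.5000)
R[0][2] = 0.0795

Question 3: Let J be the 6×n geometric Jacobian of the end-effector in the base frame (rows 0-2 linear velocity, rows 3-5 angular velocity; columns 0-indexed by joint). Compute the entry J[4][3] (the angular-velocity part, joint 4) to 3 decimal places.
axis z_3 = (0.5000,0.8660,-0.0000); lever o_n−o_3 = (0.1236,3.8710,3.8284)
cross product → J_v[:, 3] = (3.3155,-1.9142,1.8284)
J_ω[:, 3] = z_3
entry J[4][3] = 0.8660

0.866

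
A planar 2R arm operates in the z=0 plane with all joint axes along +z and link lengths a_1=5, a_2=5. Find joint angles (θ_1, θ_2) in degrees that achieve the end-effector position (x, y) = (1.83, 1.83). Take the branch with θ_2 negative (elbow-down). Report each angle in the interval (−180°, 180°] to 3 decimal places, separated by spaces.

cos θ_2 = (6.6978−5²−5²)/(2·5·5) = -0.8660; θ_2 = -150.0021° (elbow-down)
β = atan2(1.8300,1.8300) = 45.0000°; ψ = atan2(-2.4998,0.6698) = -75.0011°
θ_1 = β − ψ = 120.0011°

120.001 -150.002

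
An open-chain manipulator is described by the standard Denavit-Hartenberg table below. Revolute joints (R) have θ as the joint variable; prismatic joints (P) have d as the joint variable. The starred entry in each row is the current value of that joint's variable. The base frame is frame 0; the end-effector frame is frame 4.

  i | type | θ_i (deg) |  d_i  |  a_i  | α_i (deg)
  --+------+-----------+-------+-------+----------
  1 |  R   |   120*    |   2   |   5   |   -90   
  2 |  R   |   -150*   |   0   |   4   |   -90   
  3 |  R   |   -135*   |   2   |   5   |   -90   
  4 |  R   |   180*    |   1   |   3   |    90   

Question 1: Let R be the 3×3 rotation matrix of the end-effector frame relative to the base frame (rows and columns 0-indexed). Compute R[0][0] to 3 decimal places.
0.919

End-effector x-axis (col 0 of R) = (0.9186,-0.1768,0.3536)
R[0][0] = 0.9186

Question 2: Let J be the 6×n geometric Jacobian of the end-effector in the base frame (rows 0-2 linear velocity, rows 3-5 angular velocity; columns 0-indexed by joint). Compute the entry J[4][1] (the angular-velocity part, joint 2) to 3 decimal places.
-0.500

axis z_1 = (-0.8660,-0.5000,0.0000); lever o_n−o_1 = (-0.9113,-2.6643,3.3785)
cross product → J_v[:, 1] = (-1.6892,2.9259,1.8517)
J_ω[:, 1] = z_1
entry J[4][1] = -0.5000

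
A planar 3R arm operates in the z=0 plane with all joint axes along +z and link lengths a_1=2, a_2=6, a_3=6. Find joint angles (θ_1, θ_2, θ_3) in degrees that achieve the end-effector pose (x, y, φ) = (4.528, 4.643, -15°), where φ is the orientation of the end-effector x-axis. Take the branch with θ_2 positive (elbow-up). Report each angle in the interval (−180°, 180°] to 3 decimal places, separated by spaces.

wrist centre = target − a_3·(cos φ, sin φ) = (-1.2676, 6.1959)
cos θ_2 = (39.9960−2²−6²)/(2·2·6) = -0.0002; θ_2 = 90.0094° (elbow-up)
β = atan2(6.1959,-1.2676) = 101.5620°; ψ = atan2(6.0000,1.9990) = 71.5735°
θ_1 = β − ψ = 29.9884°
θ_3 = φ − θ_1 − θ_2 = -134.9979° (wrapped to (-180°,180°])

29.988 90.009 -134.998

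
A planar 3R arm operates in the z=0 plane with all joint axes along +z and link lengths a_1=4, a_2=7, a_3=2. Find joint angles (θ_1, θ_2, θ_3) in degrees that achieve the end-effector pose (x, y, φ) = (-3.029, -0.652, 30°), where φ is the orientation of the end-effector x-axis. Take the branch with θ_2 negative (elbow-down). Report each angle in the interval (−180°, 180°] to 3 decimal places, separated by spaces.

wrist centre = target − a_3·(cos φ, sin φ) = (-4.7611, -1.6520)
cos θ_2 = (25.3967−4²−7²)/(2·4·7) = -0.7072; θ_2 = -135.0077° (elbow-down)
β = atan2(-1.6520,-4.7611) = -160.8641°; ψ = atan2(-4.9491,-0.9504) = -100.8706°
θ_1 = β − ψ = -59.9935°
θ_3 = φ − θ_1 − θ_2 = -134.9988° (wrapped to (-180°,180°])

-59.994 -135.008 -134.999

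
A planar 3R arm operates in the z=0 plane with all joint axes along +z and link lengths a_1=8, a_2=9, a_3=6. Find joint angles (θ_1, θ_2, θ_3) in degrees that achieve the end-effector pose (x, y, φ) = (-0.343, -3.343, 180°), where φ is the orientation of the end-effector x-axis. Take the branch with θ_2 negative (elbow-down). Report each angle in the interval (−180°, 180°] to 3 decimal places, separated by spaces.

45.001 -135.000 -90.002

wrist centre = target − a_3·(cos φ, sin φ) = (5.6570, -3.3430)
cos θ_2 = (43.1773−8²−9²)/(2·8·9) = -0.7071; θ_2 = -134.9996° (elbow-down)
β = atan2(-3.3430,5.6570) = -30.5809°; ψ = atan2(-6.3640,1.6361) = -75.5824°
θ_1 = β − ψ = 45.0015°
θ_3 = φ − θ_1 − θ_2 = -90.0019° (wrapped to (-180°,180°])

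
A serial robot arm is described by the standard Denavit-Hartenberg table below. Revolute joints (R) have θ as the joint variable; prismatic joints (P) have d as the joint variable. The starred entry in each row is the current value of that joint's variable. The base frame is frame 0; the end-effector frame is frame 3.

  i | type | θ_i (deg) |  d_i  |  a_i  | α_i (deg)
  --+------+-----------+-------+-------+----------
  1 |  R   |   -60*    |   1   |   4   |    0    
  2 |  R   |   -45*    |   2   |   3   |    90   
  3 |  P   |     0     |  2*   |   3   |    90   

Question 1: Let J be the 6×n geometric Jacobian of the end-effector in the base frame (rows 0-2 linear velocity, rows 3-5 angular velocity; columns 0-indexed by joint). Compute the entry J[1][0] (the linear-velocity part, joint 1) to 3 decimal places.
-1.485

axis z_0 = ẑ; lever o_n−o_0 = (-1.4848,-8.7420,3.0000)
cross product → J_v[:, 0] = (8.7420,-1.4848,0.0000)
J_ω[:, 0] = z_0
entry J[1][0] = -1.4848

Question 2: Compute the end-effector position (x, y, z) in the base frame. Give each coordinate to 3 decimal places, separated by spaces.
after link 1: o_1 = (2.0000, -3.4641, 1.0000)
after link 2: o_2 = (1.2235, -6.3619, 3.0000)
after link 3: o_3 = (-1.4848, -8.7420, 3.0000)

-1.485 -8.742 3.000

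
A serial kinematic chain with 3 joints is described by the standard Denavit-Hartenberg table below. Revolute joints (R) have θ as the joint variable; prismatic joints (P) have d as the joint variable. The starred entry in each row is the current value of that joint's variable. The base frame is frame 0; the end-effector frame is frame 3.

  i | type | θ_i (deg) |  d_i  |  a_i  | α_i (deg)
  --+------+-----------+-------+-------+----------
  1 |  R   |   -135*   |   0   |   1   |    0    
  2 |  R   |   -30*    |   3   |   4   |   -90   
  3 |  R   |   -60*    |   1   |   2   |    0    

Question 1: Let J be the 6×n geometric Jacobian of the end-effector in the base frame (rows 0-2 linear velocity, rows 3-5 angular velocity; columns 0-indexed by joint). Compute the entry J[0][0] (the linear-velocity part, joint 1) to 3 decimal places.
axis z_0 = ẑ; lever o_n−o_0 = (-5.2779,-2.9671,4.7321)
cross product → J_v[:, 0] = (2.9671,-5.2779,0.0000)
J_ω[:, 0] = z_0
entry J[0][0] = 2.9671

2.967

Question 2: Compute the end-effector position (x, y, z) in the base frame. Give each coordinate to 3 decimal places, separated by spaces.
-5.278 -2.967 4.732

after link 1: o_1 = (-0.7071, -0.7071, 0.0000)
after link 2: o_2 = (-4.5708, -1.7424, 3.0000)
after link 3: o_3 = (-5.2779, -2.9671, 4.7321)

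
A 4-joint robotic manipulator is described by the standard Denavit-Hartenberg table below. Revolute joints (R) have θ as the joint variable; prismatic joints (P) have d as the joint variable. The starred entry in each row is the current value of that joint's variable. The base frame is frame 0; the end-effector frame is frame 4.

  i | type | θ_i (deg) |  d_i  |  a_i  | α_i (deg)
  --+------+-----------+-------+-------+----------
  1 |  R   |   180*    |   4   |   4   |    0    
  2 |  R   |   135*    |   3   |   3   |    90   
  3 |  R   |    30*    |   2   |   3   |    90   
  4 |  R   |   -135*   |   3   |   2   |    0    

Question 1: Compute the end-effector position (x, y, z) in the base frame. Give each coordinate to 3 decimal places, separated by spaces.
after link 1: o_1 = (-4.0000, 0.0000, 4.0000)
after link 2: o_2 = (-1.8787, -2.1213, 7.0000)
after link 3: o_3 = (-1.4558, -5.3727, 8.5000)
after link 4: o_4 = (-0.2611, -4.5673, 5.1948)

-0.261 -4.567 5.195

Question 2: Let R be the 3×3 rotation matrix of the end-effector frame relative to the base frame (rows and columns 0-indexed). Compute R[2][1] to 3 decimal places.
0.354

End-effector y-axis (col 1 of R) = (0.9330,0.0670,0.3536)
R[2][1] = 0.3536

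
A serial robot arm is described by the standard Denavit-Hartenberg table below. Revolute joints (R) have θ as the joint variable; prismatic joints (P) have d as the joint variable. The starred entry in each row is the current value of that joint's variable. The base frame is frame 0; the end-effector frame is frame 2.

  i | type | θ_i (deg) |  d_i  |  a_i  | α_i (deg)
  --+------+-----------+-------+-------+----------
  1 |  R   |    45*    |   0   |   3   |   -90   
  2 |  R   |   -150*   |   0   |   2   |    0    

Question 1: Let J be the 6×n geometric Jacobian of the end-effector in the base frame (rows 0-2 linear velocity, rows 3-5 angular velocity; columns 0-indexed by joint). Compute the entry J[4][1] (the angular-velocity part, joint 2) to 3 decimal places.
0.707

axis z_1 = (-0.7071,0.7071,0.0000); lever o_n−o_1 = (-1.2247,-1.2247,1.0000)
cross product → J_v[:, 1] = (0.7071,0.7071,1.7321)
J_ω[:, 1] = z_1
entry J[4][1] = 0.7071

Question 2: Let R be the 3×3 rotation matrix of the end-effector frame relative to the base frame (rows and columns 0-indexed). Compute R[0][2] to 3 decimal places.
-0.707

End-effector z-axis (col 2 of R) = (-0.7071,0.7071,0.0000)
R[0][2] = -0.7071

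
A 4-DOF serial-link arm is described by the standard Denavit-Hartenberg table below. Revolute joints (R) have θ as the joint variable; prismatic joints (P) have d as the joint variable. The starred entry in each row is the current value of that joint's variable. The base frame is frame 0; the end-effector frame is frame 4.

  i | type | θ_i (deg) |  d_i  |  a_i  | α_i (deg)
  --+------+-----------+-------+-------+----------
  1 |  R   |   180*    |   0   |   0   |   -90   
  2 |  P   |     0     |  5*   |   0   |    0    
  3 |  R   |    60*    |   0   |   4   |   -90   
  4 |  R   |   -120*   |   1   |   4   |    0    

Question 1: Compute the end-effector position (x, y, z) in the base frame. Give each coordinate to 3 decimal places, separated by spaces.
after link 1: o_1 = (0.0000, 0.0000, 0.0000)
after link 2: o_2 = (-0.0000, -5.0000, 0.0000)
after link 3: o_3 = (-2.0000, -5.0000, -3.4641)
after link 4: o_4 = (-0.1340, -8.4641, -2.2321)

-0.134 -8.464 -2.232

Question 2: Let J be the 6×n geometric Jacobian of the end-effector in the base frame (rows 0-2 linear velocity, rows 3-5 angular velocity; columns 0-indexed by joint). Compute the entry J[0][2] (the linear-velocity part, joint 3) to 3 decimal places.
2.232

axis z_2 = (-0.0000,-1.0000,0.0000); lever o_n−o_2 = (-0.1340,-3.4641,-2.2321)
cross product → J_v[:, 2] = (2.2321,-0.0000,-0.1340)
J_ω[:, 2] = z_2
entry J[0][2] = 2.2321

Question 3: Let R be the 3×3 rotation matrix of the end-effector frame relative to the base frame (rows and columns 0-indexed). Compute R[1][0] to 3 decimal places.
-0.866

End-effector x-axis (col 0 of R) = (0.2500,-0.8660,0.4330)
R[1][0] = -0.8660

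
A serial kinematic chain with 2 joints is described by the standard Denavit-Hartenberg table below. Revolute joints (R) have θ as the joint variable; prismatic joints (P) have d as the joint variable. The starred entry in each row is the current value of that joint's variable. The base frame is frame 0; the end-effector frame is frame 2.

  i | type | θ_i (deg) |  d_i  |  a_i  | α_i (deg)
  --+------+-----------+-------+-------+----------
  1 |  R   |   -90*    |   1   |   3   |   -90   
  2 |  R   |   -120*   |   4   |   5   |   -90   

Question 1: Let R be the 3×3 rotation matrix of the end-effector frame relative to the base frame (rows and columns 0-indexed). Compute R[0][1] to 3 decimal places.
-1.000

End-effector y-axis (col 1 of R) = (-1.0000,-0.0000,-0.0000)
R[0][1] = -1.0000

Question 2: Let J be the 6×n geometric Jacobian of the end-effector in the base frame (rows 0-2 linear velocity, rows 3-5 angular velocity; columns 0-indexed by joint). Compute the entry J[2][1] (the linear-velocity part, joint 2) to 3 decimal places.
2.500

axis z_1 = (1.0000,0.0000,0.0000); lever o_n−o_1 = (4.0000,2.5000,4.3301)
cross product → J_v[:, 1] = (0.0000,-4.3301,2.5000)
J_ω[:, 1] = z_1
entry J[2][1] = 2.5000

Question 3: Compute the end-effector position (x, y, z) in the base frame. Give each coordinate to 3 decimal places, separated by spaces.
4.000 -0.500 5.330

after link 1: o_1 = (0.0000, -3.0000, 1.0000)
after link 2: o_2 = (4.0000, -0.5000, 5.3301)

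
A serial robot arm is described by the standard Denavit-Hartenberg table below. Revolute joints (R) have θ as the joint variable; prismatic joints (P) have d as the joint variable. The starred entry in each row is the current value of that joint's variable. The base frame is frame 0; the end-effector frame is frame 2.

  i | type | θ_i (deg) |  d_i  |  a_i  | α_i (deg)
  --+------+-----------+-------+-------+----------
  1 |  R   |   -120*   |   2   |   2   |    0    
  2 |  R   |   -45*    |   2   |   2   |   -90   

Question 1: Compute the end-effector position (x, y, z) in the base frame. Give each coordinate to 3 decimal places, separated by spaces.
after link 1: o_1 = (-1.0000, -1.7321, 2.0000)
after link 2: o_2 = (-2.9319, -2.2497, 4.0000)

-2.932 -2.250 4.000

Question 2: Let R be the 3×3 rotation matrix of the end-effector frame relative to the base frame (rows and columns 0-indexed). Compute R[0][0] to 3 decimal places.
End-effector x-axis (col 0 of R) = (-0.9659,-0.2588,0.0000)
R[0][0] = -0.9659

-0.966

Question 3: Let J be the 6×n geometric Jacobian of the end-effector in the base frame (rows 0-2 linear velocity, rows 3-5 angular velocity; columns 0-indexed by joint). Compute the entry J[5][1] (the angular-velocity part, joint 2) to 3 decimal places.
1.000

axis z_1 = (0.0000,0.0000,1.0000); lever o_n−o_1 = (-1.9319,-0.5176,2.0000)
cross product → J_v[:, 1] = (0.5176,-1.9319,0.0000)
J_ω[:, 1] = z_1
entry J[5][1] = 1.0000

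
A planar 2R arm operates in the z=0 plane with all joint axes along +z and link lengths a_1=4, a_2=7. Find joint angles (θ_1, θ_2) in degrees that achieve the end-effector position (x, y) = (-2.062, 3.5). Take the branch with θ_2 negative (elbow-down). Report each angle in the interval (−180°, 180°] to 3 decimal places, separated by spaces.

cos θ_2 = (16.5018−4²−7²)/(2·4·7) = -0.8660; θ_2 = -150.0015° (elbow-down)
β = atan2(3.5000,-2.0620) = 120.5042°; ψ = atan2(-3.4998,-2.0623) = -120.5086°
θ_1 = β − ψ = 241.0127°

-118.987 -150.002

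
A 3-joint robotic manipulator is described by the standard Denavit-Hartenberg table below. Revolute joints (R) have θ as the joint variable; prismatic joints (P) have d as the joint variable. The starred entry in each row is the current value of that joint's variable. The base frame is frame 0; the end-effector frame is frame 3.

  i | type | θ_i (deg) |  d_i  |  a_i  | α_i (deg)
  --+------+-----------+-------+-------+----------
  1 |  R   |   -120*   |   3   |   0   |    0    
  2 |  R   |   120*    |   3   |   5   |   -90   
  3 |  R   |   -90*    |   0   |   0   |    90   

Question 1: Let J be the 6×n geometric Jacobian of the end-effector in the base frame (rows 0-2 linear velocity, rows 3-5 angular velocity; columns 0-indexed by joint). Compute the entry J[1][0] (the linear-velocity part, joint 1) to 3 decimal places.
5.000

axis z_0 = ẑ; lever o_n−o_0 = (5.0000,0.0000,6.0000)
cross product → J_v[:, 0] = (0.0000,5.0000,0.0000)
J_ω[:, 0] = z_0
entry J[1][0] = 5.0000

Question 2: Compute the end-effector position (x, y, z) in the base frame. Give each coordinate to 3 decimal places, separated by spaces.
5.000 0.000 6.000

after link 1: o_1 = (0.0000, 0.0000, 3.0000)
after link 2: o_2 = (5.0000, 0.0000, 6.0000)
after link 3: o_3 = (5.0000, 0.0000, 6.0000)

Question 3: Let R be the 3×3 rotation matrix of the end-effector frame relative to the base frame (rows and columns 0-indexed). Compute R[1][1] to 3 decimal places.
End-effector y-axis (col 1 of R) = (0.0000,1.0000,0.0000)
R[1][1] = 1.0000

1.000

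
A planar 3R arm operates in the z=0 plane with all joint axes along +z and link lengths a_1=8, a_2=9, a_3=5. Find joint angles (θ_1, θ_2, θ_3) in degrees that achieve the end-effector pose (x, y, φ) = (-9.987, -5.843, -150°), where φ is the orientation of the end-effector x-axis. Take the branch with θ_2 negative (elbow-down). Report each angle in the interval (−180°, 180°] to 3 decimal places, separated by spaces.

wrist centre = target − a_3·(cos φ, sin φ) = (-5.6569, -3.3430)
cos θ_2 = (43.1759−8²−9²)/(2·8·9) = -0.7071; θ_2 = -135.0004° (elbow-down)
β = atan2(-3.3430,-5.6569) = -149.4185°; ψ = atan2(-6.3639,1.6360) = -75.5830°
θ_1 = β − ψ = -73.8355°
θ_3 = φ − θ_1 − θ_2 = 58.8360° (wrapped to (-180°,180°])

-73.836 -135.000 58.836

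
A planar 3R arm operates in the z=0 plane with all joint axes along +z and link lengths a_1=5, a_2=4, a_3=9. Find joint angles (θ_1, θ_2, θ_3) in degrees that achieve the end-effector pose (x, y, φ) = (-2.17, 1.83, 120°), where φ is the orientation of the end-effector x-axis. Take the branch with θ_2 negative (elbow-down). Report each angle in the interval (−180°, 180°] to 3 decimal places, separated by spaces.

wrist centre = target − a_3·(cos φ, sin φ) = (2.3300, -5.9642)
cos θ_2 = (41.0009−5²−4²)/(2·5·4) = 0.0000; θ_2 = -89.9987° (elbow-down)
β = atan2(-5.9642,2.3300) = -68.6613°; ψ = atan2(-4.0000,5.0001) = -38.6593°
θ_1 = β − ψ = -30.0020°
θ_3 = φ − θ_1 − θ_2 = -119.9993° (wrapped to (-180°,180°])

-30.002 -89.999 -119.999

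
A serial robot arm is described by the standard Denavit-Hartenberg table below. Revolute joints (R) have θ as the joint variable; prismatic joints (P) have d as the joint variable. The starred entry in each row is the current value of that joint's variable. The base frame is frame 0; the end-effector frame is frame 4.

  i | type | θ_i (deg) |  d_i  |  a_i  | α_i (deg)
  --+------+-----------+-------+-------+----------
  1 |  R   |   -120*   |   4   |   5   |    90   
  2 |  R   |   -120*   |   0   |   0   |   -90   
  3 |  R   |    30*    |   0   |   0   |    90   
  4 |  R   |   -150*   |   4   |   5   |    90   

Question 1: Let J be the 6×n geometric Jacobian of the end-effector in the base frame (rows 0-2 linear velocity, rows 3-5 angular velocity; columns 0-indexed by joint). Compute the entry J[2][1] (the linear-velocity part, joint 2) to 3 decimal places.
axis z_1 = (-0.8660,0.5000,0.0000); lever o_n−o_1 = (-4.2300,3.9318,2.7655)
cross product → J_v[:, 1] = (1.3828,2.3950,-1.2901)
J_ω[:, 1] = z_1
entry J[2][1] = -1.2901

-1.290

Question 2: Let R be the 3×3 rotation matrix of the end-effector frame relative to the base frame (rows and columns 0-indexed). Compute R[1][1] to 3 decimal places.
End-effector y-axis (col 1 of R) = (-0.6250,0.6495,-0.4330)
R[1][1] = 0.6495

0.650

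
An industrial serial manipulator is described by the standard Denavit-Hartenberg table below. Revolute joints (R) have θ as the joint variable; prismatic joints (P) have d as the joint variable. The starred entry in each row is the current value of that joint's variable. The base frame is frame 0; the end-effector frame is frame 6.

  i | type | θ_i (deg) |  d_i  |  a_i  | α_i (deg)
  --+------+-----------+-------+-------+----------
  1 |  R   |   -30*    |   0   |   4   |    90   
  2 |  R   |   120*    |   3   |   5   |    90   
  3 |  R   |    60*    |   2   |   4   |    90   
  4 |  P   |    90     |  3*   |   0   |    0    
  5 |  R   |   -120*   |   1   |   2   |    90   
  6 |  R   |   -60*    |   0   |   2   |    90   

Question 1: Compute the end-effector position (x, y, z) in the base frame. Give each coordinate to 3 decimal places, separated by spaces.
after link 1: o_1 = (3.4641, -2.0000, 0.0000)
after link 2: o_2 = (-0.2010, -3.3481, 4.3301)
after link 3: o_3 = (-1.2990, -6.7141, 7.0622)
after link 4: o_4 = (-1.6740, -4.7655, 9.3122)
after link 5: o_5 = (-3.6740, -4.7655, 10.3122)
after link 6: o_6 = (-4.3950, -6.2153, 9.1381)

-4.395 -6.215 9.138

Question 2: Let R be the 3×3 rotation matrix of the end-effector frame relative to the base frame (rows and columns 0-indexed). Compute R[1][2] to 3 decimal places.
End-effector z-axis (col 2 of R) = (0.8744,-0.0435,-0.4833)
R[1][2] = -0.0435

-0.044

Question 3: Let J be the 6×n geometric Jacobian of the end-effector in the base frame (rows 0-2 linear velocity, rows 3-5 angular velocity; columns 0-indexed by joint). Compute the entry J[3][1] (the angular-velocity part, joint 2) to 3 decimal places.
axis z_1 = (-0.5000,-0.8660,0.0000); lever o_n−o_1 = (-7.8591,-4.2153,9.1381)
cross product → J_v[:, 1] = (-7.9139,4.5691,-4.6986)
J_ω[:, 1] = z_1
entry J[3][1] = -0.5000

-0.500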